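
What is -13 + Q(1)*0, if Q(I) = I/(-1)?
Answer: -13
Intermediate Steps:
Q(I) = -I (Q(I) = I*(-1) = -I)
-13 + Q(1)*0 = -13 - 1*1*0 = -13 - 1*0 = -13 + 0 = -13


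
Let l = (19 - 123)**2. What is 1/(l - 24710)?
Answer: -1/13894 ≈ -7.1974e-5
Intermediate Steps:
l = 10816 (l = (-104)**2 = 10816)
1/(l - 24710) = 1/(10816 - 24710) = 1/(-13894) = -1/13894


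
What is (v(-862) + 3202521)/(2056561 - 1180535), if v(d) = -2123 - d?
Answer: 1600630/438013 ≈ 3.6543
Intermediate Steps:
(v(-862) + 3202521)/(2056561 - 1180535) = ((-2123 - 1*(-862)) + 3202521)/(2056561 - 1180535) = ((-2123 + 862) + 3202521)/876026 = (-1261 + 3202521)*(1/876026) = 3201260*(1/876026) = 1600630/438013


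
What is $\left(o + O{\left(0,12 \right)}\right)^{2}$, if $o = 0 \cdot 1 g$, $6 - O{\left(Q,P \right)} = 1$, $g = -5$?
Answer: $25$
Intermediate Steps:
$O{\left(Q,P \right)} = 5$ ($O{\left(Q,P \right)} = 6 - 1 = 5$)
$o = 0$ ($o = 0 \cdot 1 \left(-5\right) = 0 \left(-5\right) = 0$)
$\left(o + O{\left(0,12 \right)}\right)^{2} = \left(0 + 5\right)^{2} = 5^{2} = 25$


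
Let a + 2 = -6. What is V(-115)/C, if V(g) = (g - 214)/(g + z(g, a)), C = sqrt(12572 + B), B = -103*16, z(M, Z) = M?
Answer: 329*sqrt(2731)/1256260 ≈ 0.013686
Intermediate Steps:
a = -8 (a = -2 - 6 = -8)
B = -1648
C = 2*sqrt(2731) (C = sqrt(12572 - 1648) = sqrt(10924) = 2*sqrt(2731) ≈ 104.52)
V(g) = (-214 + g)/(2*g) (V(g) = (g - 214)/(g + g) = (-214 + g)/((2*g)) = (-214 + g)*(1/(2*g)) = (-214 + g)/(2*g))
V(-115)/C = ((1/2)*(-214 - 115)/(-115))/((2*sqrt(2731))) = ((1/2)*(-1/115)*(-329))*(sqrt(2731)/5462) = 329*(sqrt(2731)/5462)/230 = 329*sqrt(2731)/1256260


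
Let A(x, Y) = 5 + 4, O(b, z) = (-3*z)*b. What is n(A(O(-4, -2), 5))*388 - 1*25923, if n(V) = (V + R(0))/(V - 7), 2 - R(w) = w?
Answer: -23789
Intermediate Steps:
R(w) = 2 - w
O(b, z) = -3*b*z
A(x, Y) = 9
n(V) = (2 + V)/(-7 + V) (n(V) = (V + (2 - 1*0))/(V - 7) = (V + (2 + 0))/(-7 + V) = (V + 2)/(-7 + V) = (2 + V)/(-7 + V))
n(A(O(-4, -2), 5))*388 - 1*25923 = ((2 + 9)/(-7 + 9))*388 - 1*25923 = (11/2)*388 - 25923 = 2134 - 25923 = -23789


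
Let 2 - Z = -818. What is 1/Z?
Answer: 1/820 ≈ 0.0012195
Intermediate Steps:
Z = 820 (Z = 2 - 1*(-818) = 2 + 818 = 820)
1/Z = 1/820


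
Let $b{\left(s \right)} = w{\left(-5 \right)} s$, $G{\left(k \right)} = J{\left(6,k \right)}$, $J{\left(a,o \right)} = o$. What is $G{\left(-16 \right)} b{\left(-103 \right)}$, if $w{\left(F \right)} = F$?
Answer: $-8240$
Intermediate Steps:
$G{\left(k \right)} = k$
$b{\left(s \right)} = - 5 s$
$G{\left(-16 \right)} b{\left(-103 \right)} = - 16 \left(\left(-5\right) \left(-103\right)\right) = \left(-16\right) 515 = -8240$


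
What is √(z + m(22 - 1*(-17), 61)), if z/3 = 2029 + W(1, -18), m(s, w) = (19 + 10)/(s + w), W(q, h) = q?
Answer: √609029/10 ≈ 78.040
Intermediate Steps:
m(s, w) = 29/(s + w)
z = 6090 (z = 3*(2029 + 1) = 3*2030 = 6090)
√(z + m(22 - 1*(-17), 61)) = √(6090 + 29/((22 - 1*(-17)) + 61)) = √(6090 + 29/((22 + 17) + 61)) = √(6090 + 29/(39 + 61)) = √(6090 + 29/100) = √(609029/100) = √609029/10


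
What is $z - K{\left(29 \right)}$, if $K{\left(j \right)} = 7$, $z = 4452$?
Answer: $4445$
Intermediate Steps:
$z - K{\left(29 \right)} = 4452 - 7 = 4445$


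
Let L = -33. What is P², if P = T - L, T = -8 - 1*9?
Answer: 256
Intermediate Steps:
T = -17 (T = -8 - 9 = -17)
P = 16 (P = -17 - 1*(-33) = -17 + 33 = 16)
P² = 16² = 256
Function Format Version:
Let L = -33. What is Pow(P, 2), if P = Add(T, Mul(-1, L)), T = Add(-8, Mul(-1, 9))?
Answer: 256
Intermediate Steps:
T = -17 (T = Add(-8, -9) = -17)
P = 16 (P = Add(-17, Mul(-1, -33)) = Add(-17, 33) = 16)
Pow(P, 2) = Pow(16, 2) = 256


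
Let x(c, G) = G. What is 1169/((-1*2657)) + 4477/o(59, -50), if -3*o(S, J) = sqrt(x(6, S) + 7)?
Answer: -1169/2657 - 407*sqrt(66)/2 ≈ -1653.7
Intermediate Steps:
o(S, J) = -sqrt(7 + S)/3 (o(S, J) = -sqrt(S + 7)/3 = -sqrt(7 + S)/3)
1169/((-1*2657)) + 4477/o(59, -50) = 1169/((-1*2657)) + 4477/((-sqrt(7 + 59)/3)) = 1169/(-2657) + 4477/((-sqrt(66)/3)) = 1169*(-1/2657) + 4477*(-sqrt(66)/22) = -1169/2657 - 407*sqrt(66)/2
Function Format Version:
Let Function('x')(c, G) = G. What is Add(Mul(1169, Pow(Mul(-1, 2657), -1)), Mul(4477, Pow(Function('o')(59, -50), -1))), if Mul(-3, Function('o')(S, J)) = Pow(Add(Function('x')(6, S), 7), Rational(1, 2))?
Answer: Add(Rational(-1169, 2657), Mul(Rational(-407, 2), Pow(66, Rational(1, 2)))) ≈ -1653.7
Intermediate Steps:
Function('o')(S, J) = Mul(Rational(-1, 3), Pow(Add(7, S), Rational(1, 2))) (Function('o')(S, J) = Mul(Rational(-1, 3), Pow(Add(S, 7), Rational(1, 2))) = Mul(Rational(-1, 3), Pow(Add(7, S), Rational(1, 2))))
Add(Mul(1169, Pow(Mul(-1, 2657), -1)), Mul(4477, Pow(Function('o')(59, -50), -1))) = Add(Mul(1169, Pow(Mul(-1, 2657), -1)), Mul(4477, Pow(Mul(Rational(-1, 3), Pow(Add(7, 59), Rational(1, 2))), -1))) = Add(Mul(1169, Pow(-2657, -1)), Mul(4477, Pow(Mul(Rational(-1, 3), Pow(66, Rational(1, 2))), -1))) = Add(Mul(1169, Rational(-1, 2657)), Mul(4477, Mul(Rational(-1, 22), Pow(66, Rational(1, 2))))) = Add(Rational(-1169, 2657), Mul(Rational(-407, 2), Pow(66, Rational(1, 2))))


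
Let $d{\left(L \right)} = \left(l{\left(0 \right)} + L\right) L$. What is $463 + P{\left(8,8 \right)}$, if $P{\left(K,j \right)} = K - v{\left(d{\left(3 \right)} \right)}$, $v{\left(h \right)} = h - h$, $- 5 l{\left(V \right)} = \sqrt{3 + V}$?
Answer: $471$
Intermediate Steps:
$l{\left(V \right)} = - \frac{\sqrt{3 + V}}{5}$
$d{\left(L \right)} = L \left(L - \frac{\sqrt{3}}{5}\right)$ ($d{\left(L \right)} = \left(- \frac{\sqrt{3 + 0}}{5} + L\right) L = \left(- \frac{\sqrt{3}}{5} + L\right) L = \left(L - \frac{\sqrt{3}}{5}\right) L = L \left(L - \frac{\sqrt{3}}{5}\right)$)
$v{\left(h \right)} = 0$
$P{\left(K,j \right)} = K$ ($P{\left(K,j \right)} = K - 0 = K + 0 = K$)
$463 + P{\left(8,8 \right)} = 463 + 8 = 471$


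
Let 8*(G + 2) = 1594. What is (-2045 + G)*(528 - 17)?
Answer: -3776801/4 ≈ -9.4420e+5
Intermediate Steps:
G = 789/4 (G = -2 + (⅛)*1594 = -2 + 797/4 = 789/4 ≈ 197.25)
(-2045 + G)*(528 - 17) = (-2045 + 789/4)*(528 - 17) = -7391/4*511 = -3776801/4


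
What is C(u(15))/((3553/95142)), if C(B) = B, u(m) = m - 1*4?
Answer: 95142/323 ≈ 294.56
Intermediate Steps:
u(m) = -4 + m (u(m) = m - 4 = -4 + m)
C(u(15))/((3553/95142)) = (-4 + 15)/((3553/95142)) = 11/((3553*(1/95142))) = 11/(3553/95142) = 11*(95142/3553) = 95142/323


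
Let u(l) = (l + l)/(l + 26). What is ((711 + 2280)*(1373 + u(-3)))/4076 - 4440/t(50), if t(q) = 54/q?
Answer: -2618762413/843732 ≈ -3103.8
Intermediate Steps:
u(l) = 2*l/(26 + l) (u(l) = (2*l)/(26 + l) = 2*l/(26 + l))
((711 + 2280)*(1373 + u(-3)))/4076 - 4440/t(50) = ((711 + 2280)*(1373 + 2*(-3)/(26 - 3)))/4076 - 4440/(54/50) = (2991*(1373 + 2*(-3)/23))*(1/4076) - 4440/(54*(1/50)) = (2991*(1373 + 2*(-3)*(1/23)))*(1/4076) - 4440/27/25 = (2991*(1373 - 6/23))*(1/4076) - 4440*25/27 = (2991*(31573/23))*(1/4076) - 37000/9 = (94434843/23)*(1/4076) - 37000/9 = 94434843/93748 - 37000/9 = -2618762413/843732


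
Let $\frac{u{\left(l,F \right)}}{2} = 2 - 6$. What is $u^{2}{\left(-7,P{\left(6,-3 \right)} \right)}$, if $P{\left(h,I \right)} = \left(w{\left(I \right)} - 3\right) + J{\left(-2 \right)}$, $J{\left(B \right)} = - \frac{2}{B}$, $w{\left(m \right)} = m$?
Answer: $64$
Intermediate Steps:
$P{\left(h,I \right)} = -2 + I$ ($P{\left(h,I \right)} = \left(I - 3\right) - \frac{2}{-2} = \left(-3 + I\right) - -1 = \left(-3 + I\right) + 1 = -2 + I$)
$u{\left(l,F \right)} = -8$ ($u{\left(l,F \right)} = 2 \left(2 - 6\right) = 2 \left(-4\right) = -8$)
$u^{2}{\left(-7,P{\left(6,-3 \right)} \right)} = \left(-8\right)^{2} = 64$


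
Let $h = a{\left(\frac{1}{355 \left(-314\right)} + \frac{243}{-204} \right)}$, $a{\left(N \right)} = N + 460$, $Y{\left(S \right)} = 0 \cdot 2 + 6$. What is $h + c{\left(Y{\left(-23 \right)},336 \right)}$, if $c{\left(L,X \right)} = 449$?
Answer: $\frac{3440577251}{3789980} \approx 907.81$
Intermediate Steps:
$Y{\left(S \right)} = 6$ ($Y{\left(S \right)} = 0 + 6 = 6$)
$a{\left(N \right)} = 460 + N$
$h = \frac{1738876231}{3789980}$ ($h = 460 + \left(\frac{1}{355 \left(-314\right)} + \frac{243}{-204}\right) = 460 + \left(\frac{1}{355} \left(- \frac{1}{314}\right) + 243 \left(- \frac{1}{204}\right)\right) = 460 - \frac{4514569}{3789980} = \frac{1738876231}{3789980} \approx 458.81$)
$h + c{\left(Y{\left(-23 \right)},336 \right)} = \frac{1738876231}{3789980} + 449 = \frac{3440577251}{3789980}$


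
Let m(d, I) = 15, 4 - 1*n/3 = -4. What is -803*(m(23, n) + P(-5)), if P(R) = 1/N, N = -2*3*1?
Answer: -71467/6 ≈ -11911.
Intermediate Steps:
n = 24 (n = 12 - 3*(-4) = 12 + 12 = 24)
N = -6 (N = -6*1 = -6)
P(R) = -⅙ (P(R) = 1/(-6) = -⅙)
-803*(m(23, n) + P(-5)) = -803*(15 - ⅙) = -803*89/6 = -71467/6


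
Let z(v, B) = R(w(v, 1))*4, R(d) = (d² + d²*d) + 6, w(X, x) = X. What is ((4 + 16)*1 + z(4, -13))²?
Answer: 132496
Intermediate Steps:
R(d) = 6 + d² + d³ (R(d) = (d² + d³) + 6 = 6 + d² + d³)
z(v, B) = 24 + 4*v² + 4*v³ (z(v, B) = (6 + v² + v³)*4 = 24 + 4*v² + 4*v³)
((4 + 16)*1 + z(4, -13))² = ((4 + 16)*1 + (24 + 4*4² + 4*4³))² = (20*1 + (24 + 4*16 + 4*64))² = (20 + (24 + 64 + 256))² = (20 + 344)² = 364² = 132496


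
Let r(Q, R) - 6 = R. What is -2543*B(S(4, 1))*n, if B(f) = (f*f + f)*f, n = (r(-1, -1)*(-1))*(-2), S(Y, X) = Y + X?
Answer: -3814500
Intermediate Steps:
r(Q, R) = 6 + R
S(Y, X) = X + Y
n = 10 (n = ((6 - 1)*(-1))*(-2) = (5*(-1))*(-2) = -5*(-2) = 10)
B(f) = f*(f + f²) (B(f) = (f² + f)*f = (f + f²)*f = f*(f + f²))
-2543*B(S(4, 1))*n = -2543*(1 + 4)²*(1 + (1 + 4))*10 = -2543*5²*(1 + 5)*10 = -2543*25*6*10 = -381450*10 = -2543*1500 = -3814500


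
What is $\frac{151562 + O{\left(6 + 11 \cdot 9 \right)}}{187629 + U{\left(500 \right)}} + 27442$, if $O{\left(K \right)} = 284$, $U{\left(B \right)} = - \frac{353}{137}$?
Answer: $\frac{352706236671}{12852410} \approx 27443.0$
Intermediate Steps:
$U{\left(B \right)} = - \frac{353}{137}$ ($U{\left(B \right)} = \left(-353\right) \frac{1}{137} = - \frac{353}{137}$)
$\frac{151562 + O{\left(6 + 11 \cdot 9 \right)}}{187629 + U{\left(500 \right)}} + 27442 = \frac{151562 + 284}{187629 - \frac{353}{137}} + 27442 = \frac{151846}{\frac{25704820}{137}} + 27442 = 151846 \cdot \frac{137}{25704820} + 27442 = \frac{10401451}{12852410} + 27442 = \frac{352706236671}{12852410}$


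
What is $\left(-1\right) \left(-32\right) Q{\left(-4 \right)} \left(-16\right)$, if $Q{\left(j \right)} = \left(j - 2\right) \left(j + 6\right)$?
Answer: $6144$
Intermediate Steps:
$Q{\left(j \right)} = \left(-2 + j\right) \left(6 + j\right)$
$\left(-1\right) \left(-32\right) Q{\left(-4 \right)} \left(-16\right) = \left(-1\right) \left(-32\right) \left(-12 + \left(-4\right)^{2} + 4 \left(-4\right)\right) \left(-16\right) = 32 \left(-12 + 16 - 16\right) \left(-16\right) = 32 \left(-12\right) \left(-16\right) = \left(-384\right) \left(-16\right) = 6144$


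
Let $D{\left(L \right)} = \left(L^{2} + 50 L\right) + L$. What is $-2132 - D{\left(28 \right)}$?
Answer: $-4344$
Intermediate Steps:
$D{\left(L \right)} = L^{2} + 51 L$
$-2132 - D{\left(28 \right)} = -2132 - 28 \left(51 + 28\right) = -2132 - 28 \cdot 79 = -2132 - 2212 = -4344$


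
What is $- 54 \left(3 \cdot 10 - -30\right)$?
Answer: $-3240$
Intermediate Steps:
$- 54 \left(3 \cdot 10 - -30\right) = - 54 \left(30 + 30\right) = \left(-54\right) 60 = -3240$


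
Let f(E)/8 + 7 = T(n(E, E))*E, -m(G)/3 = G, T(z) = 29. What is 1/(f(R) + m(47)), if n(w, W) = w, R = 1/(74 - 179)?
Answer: -105/20917 ≈ -0.0050198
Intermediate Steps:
R = -1/105 (R = 1/(-105) = -1/105 ≈ -0.0095238)
m(G) = -3*G
f(E) = -56 + 232*E (f(E) = -56 + 8*(29*E) = -56 + 232*E)
1/(f(R) + m(47)) = 1/((-56 + 232*(-1/105)) - 3*47) = 1/((-56 - 232/105) - 141) = 1/(-6112/105 - 141) = 1/(-20917/105) = -105/20917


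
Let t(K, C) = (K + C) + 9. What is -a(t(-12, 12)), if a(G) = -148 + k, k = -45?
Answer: 193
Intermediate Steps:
t(K, C) = 9 + C + K (t(K, C) = (C + K) + 9 = 9 + C + K)
a(G) = -193 (a(G) = -148 - 45 = -193)
-a(t(-12, 12)) = -1*(-193) = 193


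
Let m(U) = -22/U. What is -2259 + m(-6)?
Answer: -6766/3 ≈ -2255.3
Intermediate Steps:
-2259 + m(-6) = -2259 - 22/(-6) = -2259 - 22*(-⅙) = -2259 + 11/3 = -6766/3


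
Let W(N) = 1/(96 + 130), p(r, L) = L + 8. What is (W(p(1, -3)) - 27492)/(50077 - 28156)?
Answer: -6213191/4954146 ≈ -1.2541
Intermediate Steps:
p(r, L) = 8 + L
W(N) = 1/226
(W(p(1, -3)) - 27492)/(50077 - 28156) = (1/226 - 27492)/(50077 - 28156) = -6213191/226/21921 = -6213191/226*1/21921 = -6213191/4954146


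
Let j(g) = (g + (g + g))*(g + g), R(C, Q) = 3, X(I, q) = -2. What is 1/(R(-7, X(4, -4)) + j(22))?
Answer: 1/2907 ≈ 0.00034400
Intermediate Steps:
j(g) = 6*g**2 (j(g) = (g + 2*g)*(2*g) = (3*g)*(2*g) = 6*g**2)
1/(R(-7, X(4, -4)) + j(22)) = 1/(3 + 6*22**2) = 1/(3 + 6*484) = 1/(3 + 2904) = 1/2907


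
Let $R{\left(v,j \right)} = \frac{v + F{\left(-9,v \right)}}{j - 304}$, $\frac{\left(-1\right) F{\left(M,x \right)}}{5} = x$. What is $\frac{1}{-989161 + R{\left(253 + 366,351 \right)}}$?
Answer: $- \frac{47}{46493043} \approx -1.0109 \cdot 10^{-6}$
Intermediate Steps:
$F{\left(M,x \right)} = - 5 x$
$R{\left(v,j \right)} = - \frac{4 v}{-304 + j}$ ($R{\left(v,j \right)} = \frac{v - 5 v}{j - 304} = \frac{\left(-4\right) v}{-304 + j} = - \frac{4 v}{-304 + j}$)
$\frac{1}{-989161 + R{\left(253 + 366,351 \right)}} = \frac{1}{-989161 - \frac{4 \left(253 + 366\right)}{-304 + 351}} = \frac{1}{-989161 - \frac{2476}{47}} = \frac{1}{- \frac{46493043}{47}} = - \frac{47}{46493043}$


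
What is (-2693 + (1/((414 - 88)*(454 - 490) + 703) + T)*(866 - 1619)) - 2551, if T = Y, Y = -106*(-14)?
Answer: -12386704215/11033 ≈ -1.1227e+6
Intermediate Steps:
Y = 1484
T = 1484
(-2693 + (1/((414 - 88)*(454 - 490) + 703) + T)*(866 - 1619)) - 2551 = (-2693 + (1/((414 - 88)*(454 - 490) + 703) + 1484)*(866 - 1619)) - 2551 = (-2693 + (1/(326*(-36) + 703) + 1484)*(-753)) - 2551 = (-2693 + (1/(-11736 + 703) + 1484)*(-753)) - 2551 = (-2693 + (1/(-11033) + 1484)*(-753)) - 2551 = (-2693 + (-1/11033 + 1484)*(-753)) - 2551 = (-2693 + (16372971/11033)*(-753)) - 2551 = (-2693 - 12328847163/11033) - 2551 = -12358559032/11033 - 2551 = -12386704215/11033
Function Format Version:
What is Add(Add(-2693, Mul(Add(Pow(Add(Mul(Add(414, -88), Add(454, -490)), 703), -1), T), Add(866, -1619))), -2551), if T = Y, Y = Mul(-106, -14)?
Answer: Rational(-12386704215, 11033) ≈ -1.1227e+6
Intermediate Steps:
Y = 1484
T = 1484
Add(Add(-2693, Mul(Add(Pow(Add(Mul(Add(414, -88), Add(454, -490)), 703), -1), T), Add(866, -1619))), -2551) = Add(Add(-2693, Mul(Add(Pow(Add(Mul(Add(414, -88), Add(454, -490)), 703), -1), 1484), Add(866, -1619))), -2551) = Add(Add(-2693, Mul(Add(Pow(Add(Mul(326, -36), 703), -1), 1484), -753)), -2551) = Add(Add(-2693, Mul(Add(Pow(Add(-11736, 703), -1), 1484), -753)), -2551) = Add(Add(-2693, Mul(Add(Pow(-11033, -1), 1484), -753)), -2551) = Add(Add(-2693, Mul(Add(Rational(-1, 11033), 1484), -753)), -2551) = Add(Add(-2693, Mul(Rational(16372971, 11033), -753)), -2551) = Add(Add(-2693, Rational(-12328847163, 11033)), -2551) = Add(Rational(-12358559032, 11033), -2551) = Rational(-12386704215, 11033)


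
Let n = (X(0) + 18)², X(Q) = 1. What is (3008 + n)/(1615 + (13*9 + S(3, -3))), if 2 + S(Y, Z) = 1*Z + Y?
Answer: 3369/1730 ≈ 1.9474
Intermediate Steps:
S(Y, Z) = -2 + Y + Z (S(Y, Z) = -2 + (1*Z + Y) = -2 + (Z + Y) = -2 + (Y + Z) = -2 + Y + Z)
n = 361 (n = (1 + 18)² = 19² = 361)
(3008 + n)/(1615 + (13*9 + S(3, -3))) = (3008 + 361)/(1615 + (13*9 + (-2 + 3 - 3))) = 3369/(1615 + (117 - 2)) = 3369/(1615 + 115) = 3369/1730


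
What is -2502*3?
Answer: -7506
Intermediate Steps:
-2502*3 = -18*417 = -7506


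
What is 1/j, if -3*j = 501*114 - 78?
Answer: -1/19012 ≈ -5.2598e-5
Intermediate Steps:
j = -19012 (j = -(501*114 - 78)/3 = -(57114 - 78)/3 = -⅓*57036 = -19012)
1/j = 1/(-19012) = -1/19012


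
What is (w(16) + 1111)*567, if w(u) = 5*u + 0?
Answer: 675297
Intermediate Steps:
w(u) = 5*u
(w(16) + 1111)*567 = (5*16 + 1111)*567 = (80 + 1111)*567 = 1191*567 = 675297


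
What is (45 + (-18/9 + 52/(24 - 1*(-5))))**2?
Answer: 1687401/841 ≈ 2006.4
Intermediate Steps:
(45 + (-18/9 + 52/(24 - 1*(-5))))**2 = (45 + (-18*1/9 + 52/(24 + 5)))**2 = (45 + (-2 + 52/29))**2 = (45 - 6/29)**2 = (1299/29)**2 = 1687401/841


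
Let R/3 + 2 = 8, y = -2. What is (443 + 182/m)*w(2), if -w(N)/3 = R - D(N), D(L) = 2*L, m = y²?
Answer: -20517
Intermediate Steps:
m = 4 (m = (-2)² = 4)
R = 18 (R = -6 + 3*8 = -6 + 24 = 18)
w(N) = -54 + 6*N (w(N) = -3*(18 - 2*N) = -54 + 6*N)
(443 + 182/m)*w(2) = (443 + 182/4)*(-54 + 6*2) = (443 + 182*(¼))*(-54 + 12) = (443 + 91/2)*(-42) = (977/2)*(-42) = -20517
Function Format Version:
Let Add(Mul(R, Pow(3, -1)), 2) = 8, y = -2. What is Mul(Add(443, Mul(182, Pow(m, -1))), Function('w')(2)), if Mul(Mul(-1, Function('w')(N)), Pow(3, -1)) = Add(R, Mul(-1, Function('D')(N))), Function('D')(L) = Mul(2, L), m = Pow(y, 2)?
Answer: -20517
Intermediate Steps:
m = 4 (m = Pow(-2, 2) = 4)
R = 18 (R = Add(-6, Mul(3, 8)) = Add(-6, 24) = 18)
Function('w')(N) = Add(-54, Mul(6, N)) (Function('w')(N) = Mul(-3, Add(18, Mul(-1, Mul(2, N)))) = Mul(-3, Add(18, Mul(-2, N))) = Add(-54, Mul(6, N)))
Mul(Add(443, Mul(182, Pow(m, -1))), Function('w')(2)) = Mul(Add(443, Mul(182, Pow(4, -1))), Add(-54, Mul(6, 2))) = Mul(Add(443, Mul(182, Rational(1, 4))), Add(-54, 12)) = Mul(Add(443, Rational(91, 2)), -42) = Mul(Rational(977, 2), -42) = -20517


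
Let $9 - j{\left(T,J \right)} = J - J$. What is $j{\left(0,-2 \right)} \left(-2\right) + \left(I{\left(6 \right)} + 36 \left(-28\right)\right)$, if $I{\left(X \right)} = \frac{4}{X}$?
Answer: $- \frac{3076}{3} \approx -1025.3$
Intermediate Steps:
$j{\left(T,J \right)} = 9$ ($j{\left(T,J \right)} = 9 - \left(J - J\right) = 9 - 0 = 9 + 0 = 9$)
$j{\left(0,-2 \right)} \left(-2\right) + \left(I{\left(6 \right)} + 36 \left(-28\right)\right) = 9 \left(-2\right) + \left(\frac{4}{6} + 36 \left(-28\right)\right) = -18 + \left(4 \cdot \frac{1}{6} - 1008\right) = -18 + \left(\frac{2}{3} - 1008\right) = -18 - \frac{3022}{3} = - \frac{3076}{3}$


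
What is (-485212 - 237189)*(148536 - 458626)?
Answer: 224009326090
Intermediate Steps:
(-485212 - 237189)*(148536 - 458626) = -722401*(-310090) = 224009326090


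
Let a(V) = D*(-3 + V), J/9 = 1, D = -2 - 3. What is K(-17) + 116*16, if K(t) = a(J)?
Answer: 1826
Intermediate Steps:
D = -5
J = 9 (J = 9*1 = 9)
a(V) = 15 - 5*V (a(V) = -5*(-3 + V) = 15 - 5*V)
K(t) = -30 (K(t) = 15 - 5*9 = 15 - 45 = -30)
K(-17) + 116*16 = -30 + 116*16 = -30 + 1856 = 1826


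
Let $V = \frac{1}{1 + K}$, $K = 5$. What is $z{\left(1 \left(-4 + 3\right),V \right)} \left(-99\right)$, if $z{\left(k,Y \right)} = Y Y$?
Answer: $- \frac{11}{4} \approx -2.75$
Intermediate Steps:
$V = \frac{1}{6}$ ($V = \frac{1}{1 + 5} = \frac{1}{6} \approx 0.16667$)
$z{\left(k,Y \right)} = Y^{2}$
$z{\left(1 \left(-4 + 3\right),V \right)} \left(-99\right) = \left(\frac{1}{6}\right)^{2} \left(-99\right) = \frac{1}{36} \left(-99\right) = - \frac{11}{4}$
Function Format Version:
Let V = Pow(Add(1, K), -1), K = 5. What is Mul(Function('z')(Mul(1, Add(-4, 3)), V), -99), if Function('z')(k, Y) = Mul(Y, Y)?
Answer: Rational(-11, 4) ≈ -2.7500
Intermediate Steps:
V = Rational(1, 6) (V = Pow(Add(1, 5), -1) = Pow(6, -1) = Rational(1, 6) ≈ 0.16667)
Function('z')(k, Y) = Pow(Y, 2)
Mul(Function('z')(Mul(1, Add(-4, 3)), V), -99) = Mul(Pow(Rational(1, 6), 2), -99) = Mul(Rational(1, 36), -99) = Rational(-11, 4)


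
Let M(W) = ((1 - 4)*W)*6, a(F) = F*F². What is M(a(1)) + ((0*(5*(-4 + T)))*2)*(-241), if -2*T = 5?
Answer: -18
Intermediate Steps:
T = -5/2 (T = -½*5 = -5/2 ≈ -2.5000)
a(F) = F³
M(W) = -18*W (M(W) = -3*W*6 = -18*W)
M(a(1)) + ((0*(5*(-4 + T)))*2)*(-241) = -18*1³ + ((0*(5*(-4 - 5/2)))*2)*(-241) = -18*1 + ((0*(5*(-13/2)))*2)*(-241) = -18 + ((0*(-65/2))*2)*(-241) = -18 + (0*2)*(-241) = -18 + 0*(-241) = -18 + 0 = -18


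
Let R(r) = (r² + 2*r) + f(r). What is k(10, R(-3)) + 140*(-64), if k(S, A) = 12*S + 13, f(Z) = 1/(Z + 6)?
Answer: -8827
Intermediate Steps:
f(Z) = 1/(6 + Z)
R(r) = r² + 1/(6 + r) + 2*r (R(r) = (r² + 2*r) + 1/(6 + r) = r² + 1/(6 + r) + 2*r)
k(S, A) = 13 + 12*S
k(10, R(-3)) + 140*(-64) = (13 + 12*10) + 140*(-64) = (13 + 120) - 8960 = 133 - 8960 = -8827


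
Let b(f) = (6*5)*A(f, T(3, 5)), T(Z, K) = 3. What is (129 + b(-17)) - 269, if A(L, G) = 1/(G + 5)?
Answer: -545/4 ≈ -136.25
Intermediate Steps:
A(L, G) = 1/(5 + G)
b(f) = 15/4 (b(f) = (6*5)/(5 + 3) = 30/8 = 30*(⅛) = 15/4)
(129 + b(-17)) - 269 = (129 + 15/4) - 269 = 531/4 - 269 = -545/4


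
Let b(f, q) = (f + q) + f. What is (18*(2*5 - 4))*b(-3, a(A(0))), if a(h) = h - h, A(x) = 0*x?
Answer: -648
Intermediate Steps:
A(x) = 0
a(h) = 0
b(f, q) = q + 2*f
(18*(2*5 - 4))*b(-3, a(A(0))) = (18*(2*5 - 4))*(0 + 2*(-3)) = (18*(10 - 4))*(0 - 6) = (18*6)*(-6) = 108*(-6) = -648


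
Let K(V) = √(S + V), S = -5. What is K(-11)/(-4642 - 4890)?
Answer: -I/2383 ≈ -0.00041964*I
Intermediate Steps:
K(V) = √(-5 + V)
K(-11)/(-4642 - 4890) = √(-5 - 11)/(-4642 - 4890) = √(-16)/(-9532) = -I/2383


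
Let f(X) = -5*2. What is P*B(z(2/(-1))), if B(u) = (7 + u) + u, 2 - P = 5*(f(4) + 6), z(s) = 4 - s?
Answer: 418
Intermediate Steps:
f(X) = -10
P = 22 (P = 2 - 5*(-10 + 6) = 2 - 5*(-4) = 2 - 1*(-20) = 2 + 20 = 22)
B(u) = 7 + 2*u
P*B(z(2/(-1))) = 22*(7 + 2*(4 - 2/(-1))) = 22*(7 + 2*(4 - 2*(-1))) = 22*(7 + 2*(4 - 1*(-2))) = 22*(7 + 2*(4 + 2)) = 22*(7 + 2*6) = 22*(7 + 12) = 22*19 = 418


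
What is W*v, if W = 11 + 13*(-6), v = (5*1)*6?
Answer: -2010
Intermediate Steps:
v = 30 (v = 5*6 = 30)
W = -67 (W = 11 - 78 = -67)
W*v = -67*30 = -2010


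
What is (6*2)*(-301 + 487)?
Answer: 2232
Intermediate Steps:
(6*2)*(-301 + 487) = 12*186 = 2232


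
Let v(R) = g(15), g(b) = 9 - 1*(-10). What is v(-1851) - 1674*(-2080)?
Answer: 3481939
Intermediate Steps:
g(b) = 19 (g(b) = 9 + 10 = 19)
v(R) = 19
v(-1851) - 1674*(-2080) = 19 - 1674*(-2080) = 19 - 1*(-3481920) = 19 + 3481920 = 3481939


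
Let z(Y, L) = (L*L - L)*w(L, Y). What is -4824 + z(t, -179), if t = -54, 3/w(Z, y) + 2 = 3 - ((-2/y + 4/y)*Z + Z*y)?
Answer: -631160118/130567 ≈ -4834.0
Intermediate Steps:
w(Z, y) = 3/(1 - Z*y - 2*Z/y) (w(Z, y) = 3/(-2 + (3 - ((-2/y + 4/y)*Z + Z*y))) = 3/(-2 + (3 - ((2/y)*Z + Z*y))) = 3/(-2 + (3 - (2*Z/y + Z*y))) = 3/(-2 + (3 - (Z*y + 2*Z/y))) = 3/(-2 + (3 + (-Z*y - 2*Z/y))) = 3/(-2 + (3 - Z*y - 2*Z/y)) = 3/(1 - Z*y - 2*Z/y))
z(Y, L) = -3*Y*(L² - L)/(-Y + 2*L + L*Y²) (z(Y, L) = (L*L - L)*(-3*Y/(-Y + 2*L + L*Y²)) = (L² - L)*(-3*Y/(-Y + 2*L + L*Y²)) = -3*Y*(L² - L)/(-Y + 2*L + L*Y²))
-4824 + z(t, -179) = -4824 + 3*(-179)*(-54)*(1 - 1*(-179))/(-1*(-54) + 2*(-179) - 179*(-54)²) = -4824 + 3*(-179)*(-54)*(1 + 179)/(54 - 358 - 179*2916) = -4824 + 3*(-179)*(-54)*180/(54 - 358 - 521964) = -4824 + 3*(-179)*(-54)*180/(-522268) = -4824 + 3*(-179)*(-54)*(-1/522268)*180 = -4824 - 1304910/130567 = -631160118/130567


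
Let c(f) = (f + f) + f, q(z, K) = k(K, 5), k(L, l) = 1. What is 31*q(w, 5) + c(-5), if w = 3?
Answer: 16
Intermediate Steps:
q(z, K) = 1
c(f) = 3*f (c(f) = 2*f + f = 3*f)
31*q(w, 5) + c(-5) = 31*1 + 3*(-5) = 31 - 15 = 16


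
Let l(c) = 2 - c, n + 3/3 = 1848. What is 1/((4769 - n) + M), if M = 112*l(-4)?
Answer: 1/3594 ≈ 0.00027824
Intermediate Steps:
n = 1847 (n = -1 + 1848 = 1847)
M = 672 (M = 112*(2 - 1*(-4)) = 112*(2 + 4) = 112*6 = 672)
1/((4769 - n) + M) = 1/((4769 - 1*1847) + 672) = 1/((4769 - 1847) + 672) = 1/(2922 + 672) = 1/3594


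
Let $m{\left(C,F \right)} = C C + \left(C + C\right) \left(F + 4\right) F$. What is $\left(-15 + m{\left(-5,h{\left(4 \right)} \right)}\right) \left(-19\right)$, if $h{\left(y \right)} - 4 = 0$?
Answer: $5890$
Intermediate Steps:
$h{\left(y \right)} = 4$ ($h{\left(y \right)} = 4 + 0 = 4$)
$m{\left(C,F \right)} = C^{2} + 2 C F \left(4 + F\right)$ ($m{\left(C,F \right)} = C^{2} + 2 C \left(4 + F\right) F = C^{2} + 2 C F \left(4 + F\right)$)
$\left(-15 + m{\left(-5,h{\left(4 \right)} \right)}\right) \left(-19\right) = \left(-15 - 5 \left(-5 + 2 \cdot 4^{2} + 8 \cdot 4\right)\right) \left(-19\right) = \left(-15 - 5 \left(-5 + 2 \cdot 16 + 32\right)\right) \left(-19\right) = \left(-15 - 5 \left(-5 + 32 + 32\right)\right) \left(-19\right) = \left(-15 - 295\right) \left(-19\right) = \left(-310\right) \left(-19\right) = 5890$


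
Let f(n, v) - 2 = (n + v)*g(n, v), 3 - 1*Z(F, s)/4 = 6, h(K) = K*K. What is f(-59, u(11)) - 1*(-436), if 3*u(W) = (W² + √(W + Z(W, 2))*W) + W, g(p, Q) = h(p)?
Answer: -51777 + 38291*I/3 ≈ -51777.0 + 12764.0*I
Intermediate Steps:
h(K) = K²
Z(F, s) = -12 (Z(F, s) = 12 - 4*6 = 12 - 24 = -12)
g(p, Q) = p²
u(W) = W/3 + W²/3 + W*√(-12 + W)/3 (u(W) = ((W² + √(W - 12)*W) + W)/3 = ((W² + √(-12 + W)*W) + W)/3 = ((W² + W*√(-12 + W)) + W)/3 = (W + W² + W*√(-12 + W))/3 = W/3 + W²/3 + W*√(-12 + W)/3)
f(n, v) = 2 + n²*(n + v) (f(n, v) = 2 + (n + v)*n² = 2 + n²*(n + v))
f(-59, u(11)) - 1*(-436) = (2 + (-59)³ + ((⅓)*11*(1 + 11 + √(-12 + 11)))*(-59)²) - 1*(-436) = (2 - 205379 + ((⅓)*11*(1 + 11 + √(-1)))*3481) + 436 = (2 - 205379 + ((⅓)*11*(1 + 11 + I))*3481) + 436 = (2 - 205379 + ((⅓)*11*(12 + I))*3481) + 436 = (2 - 205379 + (44 + 11*I/3)*3481) + 436 = (2 - 205379 + (153164 + 38291*I/3)) + 436 = (-52213 + 38291*I/3) + 436 = -51777 + 38291*I/3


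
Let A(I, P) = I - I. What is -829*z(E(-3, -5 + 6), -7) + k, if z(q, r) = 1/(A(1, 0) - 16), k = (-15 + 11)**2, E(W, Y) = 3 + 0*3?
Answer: 1085/16 ≈ 67.813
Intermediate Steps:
A(I, P) = 0
E(W, Y) = 3 (E(W, Y) = 3 + 0 = 3)
k = 16 (k = (-4)**2 = 16)
z(q, r) = -1/16 (z(q, r) = 1/(0 - 16) = 1/(-16) = -1/16)
-829*z(E(-3, -5 + 6), -7) + k = -829*(-1/16) + 16 = 829/16 + 16 = 1085/16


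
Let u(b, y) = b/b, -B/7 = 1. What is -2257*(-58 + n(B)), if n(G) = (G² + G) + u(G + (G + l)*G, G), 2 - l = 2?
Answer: 33855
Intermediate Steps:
B = -7 (B = -7*1 = -7)
l = 0 (l = 2 - 1*2 = 2 - 2 = 0)
u(b, y) = 1
n(G) = 1 + G + G² (n(G) = (G² + G) + 1 = (G + G²) + 1 = 1 + G + G²)
-2257*(-58 + n(B)) = -2257*(-58 + (1 - 7 + (-7)²)) = -2257*(-58 + (1 - 7 + 49)) = -2257*(-58 + 43) = -2257*(-15) = 33855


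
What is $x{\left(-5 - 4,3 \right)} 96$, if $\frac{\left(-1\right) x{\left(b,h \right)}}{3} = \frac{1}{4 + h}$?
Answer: $- \frac{288}{7} \approx -41.143$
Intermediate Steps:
$x{\left(b,h \right)} = - \frac{3}{4 + h}$
$x{\left(-5 - 4,3 \right)} 96 = - \frac{3}{4 + 3} \cdot 96 = - \frac{3}{7} \cdot 96 = \left(-3\right) \frac{1}{7} \cdot 96 = \left(- \frac{3}{7}\right) 96 = - \frac{288}{7}$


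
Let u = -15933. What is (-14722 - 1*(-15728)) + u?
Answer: -14927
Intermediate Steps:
(-14722 - 1*(-15728)) + u = (-14722 - 1*(-15728)) - 15933 = (-14722 + 15728) - 15933 = 1006 - 15933 = -14927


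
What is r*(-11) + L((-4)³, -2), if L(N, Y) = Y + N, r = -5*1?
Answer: -11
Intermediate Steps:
r = -5
L(N, Y) = N + Y
r*(-11) + L((-4)³, -2) = -5*(-11) + ((-4)³ - 2) = 55 + (-64 - 2) = 55 - 66 = -11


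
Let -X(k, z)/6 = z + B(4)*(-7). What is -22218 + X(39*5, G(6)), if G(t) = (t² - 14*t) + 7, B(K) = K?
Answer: -21804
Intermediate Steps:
G(t) = 7 + t² - 14*t
X(k, z) = 168 - 6*z (X(k, z) = -6*(z + 4*(-7)) = -6*(z - 28) = -6*(-28 + z) = 168 - 6*z)
-22218 + X(39*5, G(6)) = -22218 + (168 - 6*(7 + 6² - 14*6)) = -22218 + (168 - 6*(7 + 36 - 84)) = -22218 + (168 - 6*(-41)) = -22218 + (168 + 246) = -22218 + 414 = -21804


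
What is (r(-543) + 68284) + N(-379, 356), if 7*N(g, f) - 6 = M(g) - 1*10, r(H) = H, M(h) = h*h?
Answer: 617824/7 ≈ 88261.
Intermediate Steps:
M(h) = h²
N(g, f) = -4/7 + g²/7 (N(g, f) = 6/7 + (g² - 1*10)/7 = 6/7 + (g² - 10)/7 = 6/7 + (-10 + g²)/7 = 6/7 + (-10/7 + g²/7) = -4/7 + g²/7)
(r(-543) + 68284) + N(-379, 356) = (-543 + 68284) + (-4/7 + (⅐)*(-379)²) = 67741 + (-4/7 + (⅐)*143641) = 67741 + (-4/7 + 143641/7) = 67741 + 143637/7 = 617824/7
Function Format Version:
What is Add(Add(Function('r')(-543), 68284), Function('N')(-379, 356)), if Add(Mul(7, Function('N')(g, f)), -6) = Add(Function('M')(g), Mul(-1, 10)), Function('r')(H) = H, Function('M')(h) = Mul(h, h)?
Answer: Rational(617824, 7) ≈ 88261.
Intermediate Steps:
Function('M')(h) = Pow(h, 2)
Function('N')(g, f) = Add(Rational(-4, 7), Mul(Rational(1, 7), Pow(g, 2))) (Function('N')(g, f) = Add(Rational(6, 7), Mul(Rational(1, 7), Add(Pow(g, 2), Mul(-1, 10)))) = Add(Rational(6, 7), Mul(Rational(1, 7), Add(Pow(g, 2), -10))) = Add(Rational(6, 7), Mul(Rational(1, 7), Add(-10, Pow(g, 2)))) = Add(Rational(6, 7), Add(Rational(-10, 7), Mul(Rational(1, 7), Pow(g, 2)))) = Add(Rational(-4, 7), Mul(Rational(1, 7), Pow(g, 2))))
Add(Add(Function('r')(-543), 68284), Function('N')(-379, 356)) = Add(Add(-543, 68284), Add(Rational(-4, 7), Mul(Rational(1, 7), Pow(-379, 2)))) = Add(67741, Add(Rational(-4, 7), Mul(Rational(1, 7), 143641))) = Add(67741, Add(Rational(-4, 7), Rational(143641, 7))) = Add(67741, Rational(143637, 7)) = Rational(617824, 7)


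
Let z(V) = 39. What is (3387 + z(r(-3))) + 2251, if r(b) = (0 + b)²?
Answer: 5677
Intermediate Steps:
r(b) = b²
(3387 + z(r(-3))) + 2251 = (3387 + 39) + 2251 = 3426 + 2251 = 5677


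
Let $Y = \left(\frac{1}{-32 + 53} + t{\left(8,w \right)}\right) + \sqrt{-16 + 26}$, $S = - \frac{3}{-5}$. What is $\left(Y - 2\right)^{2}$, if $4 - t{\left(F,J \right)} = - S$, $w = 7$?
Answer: $\frac{187534}{11025} + \frac{556 \sqrt{10}}{105} \approx 33.755$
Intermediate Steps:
$S = \frac{3}{5}$ ($S = \left(-3\right) \left(- \frac{1}{5}\right) = \frac{3}{5} \approx 0.6$)
$t{\left(F,J \right)} = \frac{23}{5}$ ($t{\left(F,J \right)} = 4 - \left(-1\right) \frac{3}{5} = 4 - - \frac{3}{5} = 4 + \frac{3}{5} = \frac{23}{5}$)
$Y = \frac{488}{105} + \sqrt{10}$ ($Y = \left(\frac{1}{-32 + 53} + \frac{23}{5}\right) + \sqrt{-16 + 26} = \left(\frac{1}{21} + \frac{23}{5}\right) + \sqrt{10} = \frac{488}{105} + \sqrt{10} \approx 7.8099$)
$\left(Y - 2\right)^{2} = \left(\left(\frac{488}{105} + \sqrt{10}\right) - 2\right)^{2} = \left(\frac{278}{105} + \sqrt{10}\right)^{2}$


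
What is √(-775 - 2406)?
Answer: I*√3181 ≈ 56.4*I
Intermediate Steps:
√(-775 - 2406) = √(-3181) = I*√3181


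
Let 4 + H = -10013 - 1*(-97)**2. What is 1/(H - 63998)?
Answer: -1/83424 ≈ -1.1987e-5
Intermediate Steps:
H = -19426 (H = -4 + (-10013 - 1*(-97)**2) = -4 + (-10013 - 1*9409) = -4 + (-10013 - 9409) = -4 - 19422 = -19426)
1/(H - 63998) = 1/(-19426 - 63998) = 1/(-83424) = -1/83424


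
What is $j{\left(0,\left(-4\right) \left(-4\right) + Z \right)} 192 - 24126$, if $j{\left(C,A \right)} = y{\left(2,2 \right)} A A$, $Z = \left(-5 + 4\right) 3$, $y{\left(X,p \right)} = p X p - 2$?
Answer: $170562$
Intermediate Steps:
$y{\left(X,p \right)} = -2 + X p^{2}$ ($y{\left(X,p \right)} = X p p - 2 = X p^{2} - 2 = -2 + X p^{2}$)
$Z = -3$ ($Z = \left(-1\right) 3 = -3$)
$j{\left(C,A \right)} = 6 A^{2}$ ($j{\left(C,A \right)} = \left(-2 + 2 \cdot 2^{2}\right) A A = \left(-2 + 2 \cdot 4\right) A A = \left(-2 + 8\right) A A = 6 A A = 6 A^{2}$)
$j{\left(0,\left(-4\right) \left(-4\right) + Z \right)} 192 - 24126 = 6 \left(\left(-4\right) \left(-4\right) - 3\right)^{2} \cdot 192 - 24126 = 6 \left(16 - 3\right)^{2} \cdot 192 - 24126 = 6 \cdot 13^{2} \cdot 192 - 24126 = 6 \cdot 169 \cdot 192 - 24126 = 1014 \cdot 192 - 24126 = 194688 - 24126 = 170562$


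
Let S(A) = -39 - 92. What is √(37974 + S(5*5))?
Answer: √37843 ≈ 194.53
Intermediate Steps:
S(A) = -131
√(37974 + S(5*5)) = √(37974 - 131) = √37843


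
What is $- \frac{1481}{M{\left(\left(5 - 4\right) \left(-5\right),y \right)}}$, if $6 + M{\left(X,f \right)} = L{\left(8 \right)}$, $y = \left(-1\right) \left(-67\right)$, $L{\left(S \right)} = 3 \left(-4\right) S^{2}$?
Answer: $\frac{1481}{774} \approx 1.9134$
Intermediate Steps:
$L{\left(S \right)} = - 12 S^{2}$
$y = 67$
$M{\left(X,f \right)} = -774$ ($M{\left(X,f \right)} = -6 - 12 \cdot 8^{2} = -6 - 768 = -774$)
$- \frac{1481}{M{\left(\left(5 - 4\right) \left(-5\right),y \right)}} = - \frac{1481}{-774} = \left(-1481\right) \left(- \frac{1}{774}\right) = \frac{1481}{774}$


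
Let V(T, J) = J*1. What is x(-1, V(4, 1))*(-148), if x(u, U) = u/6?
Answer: 74/3 ≈ 24.667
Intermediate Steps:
V(T, J) = J
x(u, U) = u/6 (x(u, U) = u*(⅙) = u/6)
x(-1, V(4, 1))*(-148) = ((⅙)*(-1))*(-148) = -⅙*(-148) = 74/3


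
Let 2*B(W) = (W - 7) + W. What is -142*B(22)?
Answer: -2627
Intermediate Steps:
B(W) = -7/2 + W (B(W) = ((W - 7) + W)/2 = ((-7 + W) + W)/2 = (-7 + 2*W)/2 = -7/2 + W)
-142*B(22) = -142*(-7/2 + 22) = -142*37/2 = -2627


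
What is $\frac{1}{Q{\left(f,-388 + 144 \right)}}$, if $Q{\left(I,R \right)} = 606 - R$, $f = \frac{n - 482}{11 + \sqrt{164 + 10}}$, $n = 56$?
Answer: $\frac{1}{850} \approx 0.0011765$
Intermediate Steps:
$f = - \frac{426}{11 + \sqrt{174}}$ ($f = \frac{56 - 482}{11 + \sqrt{164 + 10}} = - \frac{426}{11 + \sqrt{174}} \approx -17.61$)
$\frac{1}{Q{\left(f,-388 + 144 \right)}} = \frac{1}{606 - \left(-388 + 144\right)} = \frac{1}{606 - -244} = \frac{1}{606 + 244} = \frac{1}{850}$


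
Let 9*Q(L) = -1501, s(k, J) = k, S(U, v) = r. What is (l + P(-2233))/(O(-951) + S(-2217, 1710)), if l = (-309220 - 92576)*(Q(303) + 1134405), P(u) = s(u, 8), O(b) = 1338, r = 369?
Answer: -151910794323/569 ≈ -2.6698e+8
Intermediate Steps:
S(U, v) = 369
Q(L) = -1501/9 (Q(L) = (⅑)*(-1501) = -1501/9)
P(u) = u
l = -455732380736 (l = (-309220 - 92576)*(-1501/9 + 1134405) = -401796*10208144/9 = -455732380736)
(l + P(-2233))/(O(-951) + S(-2217, 1710)) = (-455732380736 - 2233)/(1338 + 369) = -455732382969/1707 = -455732382969*1/1707 = -151910794323/569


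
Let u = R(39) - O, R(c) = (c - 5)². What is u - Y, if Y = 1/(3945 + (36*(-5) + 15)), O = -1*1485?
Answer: 9982979/3780 ≈ 2641.0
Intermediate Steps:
R(c) = (-5 + c)²
O = -1485
u = 2641 (u = (-5 + 39)² - 1*(-1485) = 34² + 1485 = 1156 + 1485 = 2641)
Y = 1/3780 (Y = 1/(3945 + (-180 + 15)) = 1/(3945 - 165) = 1/3780 ≈ 0.00026455)
u - Y = 2641 - 1*1/3780 = 2641 - 1/3780 = 9982979/3780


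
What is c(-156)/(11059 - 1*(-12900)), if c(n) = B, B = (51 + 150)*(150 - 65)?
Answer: 17085/23959 ≈ 0.71309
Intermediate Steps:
B = 17085 (B = 201*85 = 17085)
c(n) = 17085
c(-156)/(11059 - 1*(-12900)) = 17085/(11059 - 1*(-12900)) = 17085/(11059 + 12900) = 17085/23959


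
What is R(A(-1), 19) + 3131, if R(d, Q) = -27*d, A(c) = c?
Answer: 3158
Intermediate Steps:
R(A(-1), 19) + 3131 = -27*(-1) + 3131 = 27 + 3131 = 3158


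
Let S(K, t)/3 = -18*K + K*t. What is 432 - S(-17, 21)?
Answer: 585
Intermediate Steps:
S(K, t) = -54*K + 3*K*t (S(K, t) = 3*(-18*K + K*t) = -54*K + 3*K*t)
432 - S(-17, 21) = 432 - 3*(-17)*(-18 + 21) = 432 - 3*(-17)*3 = 432 - 1*(-153) = 432 + 153 = 585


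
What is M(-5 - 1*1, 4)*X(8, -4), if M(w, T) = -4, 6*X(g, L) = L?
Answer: 8/3 ≈ 2.6667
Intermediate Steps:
X(g, L) = L/6
M(-5 - 1*1, 4)*X(8, -4) = -2*(-4)/3 = -4*(-⅔) = 8/3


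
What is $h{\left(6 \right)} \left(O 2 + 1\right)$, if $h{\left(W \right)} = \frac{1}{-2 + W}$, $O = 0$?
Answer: $\frac{1}{4} \approx 0.25$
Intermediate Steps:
$h{\left(6 \right)} \left(O 2 + 1\right) = \frac{0 \cdot 2 + 1}{-2 + 6} = \frac{0 + 1}{4} = \frac{1}{4} \cdot 1 = \frac{1}{4}$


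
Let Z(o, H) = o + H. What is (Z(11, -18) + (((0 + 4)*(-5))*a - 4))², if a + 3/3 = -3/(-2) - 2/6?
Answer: 1849/9 ≈ 205.44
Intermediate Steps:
a = ⅙ (a = -1 + (-3/(-2) - 2/6) = -1 + (-3*(-½) - 2*⅙) = -1 + (3/2 - ⅓) = -1 + 7/6 = ⅙ ≈ 0.16667)
Z(o, H) = H + o
(Z(11, -18) + (((0 + 4)*(-5))*a - 4))² = ((-18 + 11) + (((0 + 4)*(-5))*(⅙) - 4))² = (-7 + ((4*(-5))*(⅙) - 4))² = (-7 + (-20*⅙ - 4))² = (-7 + (-10/3 - 4))² = (-7 - 22/3)² = (-43/3)² = 1849/9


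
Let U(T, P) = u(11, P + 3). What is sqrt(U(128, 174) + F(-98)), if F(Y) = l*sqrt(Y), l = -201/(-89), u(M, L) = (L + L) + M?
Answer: sqrt(2891165 + 125223*I*sqrt(2))/89 ≈ 19.114 + 0.58484*I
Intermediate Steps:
u(M, L) = M + 2*L (u(M, L) = 2*L + M = M + 2*L)
U(T, P) = 17 + 2*P (U(T, P) = 11 + 2*(P + 3) = 11 + 2*(3 + P) = 11 + (6 + 2*P) = 17 + 2*P)
l = 201/89 (l = -201*(-1/89) = 201/89 ≈ 2.2584)
F(Y) = 201*sqrt(Y)/89
sqrt(U(128, 174) + F(-98)) = sqrt((17 + 2*174) + 201*sqrt(-98)/89) = sqrt((17 + 348) + 201*(7*I*sqrt(2))/89) = sqrt(365 + 1407*I*sqrt(2)/89)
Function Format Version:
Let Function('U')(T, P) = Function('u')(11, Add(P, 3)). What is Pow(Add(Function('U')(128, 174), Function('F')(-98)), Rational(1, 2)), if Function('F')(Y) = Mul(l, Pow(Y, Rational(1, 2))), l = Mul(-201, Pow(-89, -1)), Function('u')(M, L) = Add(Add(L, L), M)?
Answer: Mul(Rational(1, 89), Pow(Add(2891165, Mul(125223, I, Pow(2, Rational(1, 2)))), Rational(1, 2))) ≈ Add(19.114, Mul(0.58484, I))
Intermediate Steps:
Function('u')(M, L) = Add(M, Mul(2, L)) (Function('u')(M, L) = Add(Mul(2, L), M) = Add(M, Mul(2, L)))
Function('U')(T, P) = Add(17, Mul(2, P)) (Function('U')(T, P) = Add(11, Mul(2, Add(P, 3))) = Add(11, Mul(2, Add(3, P))) = Add(11, Add(6, Mul(2, P))) = Add(17, Mul(2, P)))
l = Rational(201, 89) (l = Mul(-201, Rational(-1, 89)) = Rational(201, 89) ≈ 2.2584)
Function('F')(Y) = Mul(Rational(201, 89), Pow(Y, Rational(1, 2)))
Pow(Add(Function('U')(128, 174), Function('F')(-98)), Rational(1, 2)) = Pow(Add(Add(17, Mul(2, 174)), Mul(Rational(201, 89), Pow(-98, Rational(1, 2)))), Rational(1, 2)) = Pow(Add(Add(17, 348), Mul(Rational(201, 89), Mul(7, I, Pow(2, Rational(1, 2))))), Rational(1, 2)) = Pow(Add(365, Mul(Rational(1407, 89), I, Pow(2, Rational(1, 2)))), Rational(1, 2))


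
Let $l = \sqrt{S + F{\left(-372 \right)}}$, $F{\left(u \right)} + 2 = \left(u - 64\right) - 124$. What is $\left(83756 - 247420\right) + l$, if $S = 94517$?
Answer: $-163664 + \sqrt{93955} \approx -1.6336 \cdot 10^{5}$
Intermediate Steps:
$F{\left(u \right)} = -190 + u$ ($F{\left(u \right)} = -2 + \left(\left(u - 64\right) - 124\right) = -2 + \left(\left(-64 + u\right) - 124\right) = -2 + \left(-188 + u\right) = -190 + u$)
$l = \sqrt{93955}$ ($l = \sqrt{94517 - 562} = \sqrt{93955} \approx 306.52$)
$\left(83756 - 247420\right) + l = \left(83756 - 247420\right) + \sqrt{93955} = -163664 + \sqrt{93955}$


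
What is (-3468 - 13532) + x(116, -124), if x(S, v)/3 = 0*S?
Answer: -17000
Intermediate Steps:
x(S, v) = 0 (x(S, v) = 3*(0*S) = 3*0 = 0)
(-3468 - 13532) + x(116, -124) = (-3468 - 13532) + 0 = -17000 + 0 = -17000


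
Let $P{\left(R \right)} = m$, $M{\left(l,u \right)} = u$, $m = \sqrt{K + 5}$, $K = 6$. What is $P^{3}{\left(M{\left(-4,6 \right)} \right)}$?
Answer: $11 \sqrt{11} \approx 36.483$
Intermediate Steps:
$m = \sqrt{11}$ ($m = \sqrt{6 + 5} = \sqrt{11} \approx 3.3166$)
$P{\left(R \right)} = \sqrt{11}$
$P^{3}{\left(M{\left(-4,6 \right)} \right)} = \left(\sqrt{11}\right)^{3} = 11 \sqrt{11}$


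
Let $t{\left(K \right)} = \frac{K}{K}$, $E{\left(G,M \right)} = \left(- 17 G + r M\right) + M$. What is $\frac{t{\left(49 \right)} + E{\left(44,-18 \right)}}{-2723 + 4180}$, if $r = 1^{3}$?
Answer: $- \frac{783}{1457} \approx -0.53741$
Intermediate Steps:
$r = 1$
$E{\left(G,M \right)} = - 17 G + 2 M$ ($E{\left(G,M \right)} = \left(- 17 G + 1 M\right) + M = \left(- 17 G + M\right) + M = \left(M - 17 G\right) + M = - 17 G + 2 M$)
$t{\left(K \right)} = 1$
$\frac{t{\left(49 \right)} + E{\left(44,-18 \right)}}{-2723 + 4180} = \frac{1 + \left(\left(-17\right) 44 + 2 \left(-18\right)\right)}{-2723 + 4180} = \frac{1 - 784}{1457} = \left(1 - 784\right) \frac{1}{1457} = \left(-783\right) \frac{1}{1457} = - \frac{783}{1457}$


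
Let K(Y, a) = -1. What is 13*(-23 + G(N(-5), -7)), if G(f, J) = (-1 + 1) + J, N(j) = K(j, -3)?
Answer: -390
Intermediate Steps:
N(j) = -1
G(f, J) = J (G(f, J) = 0 + J = J)
13*(-23 + G(N(-5), -7)) = 13*(-23 - 7) = 13*(-30) = -390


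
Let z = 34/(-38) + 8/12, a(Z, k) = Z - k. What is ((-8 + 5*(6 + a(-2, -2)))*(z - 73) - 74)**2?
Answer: 9224834116/3249 ≈ 2.8393e+6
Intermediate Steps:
z = -13/57 (z = 34*(-1/38) + 8*(1/12) = -17/19 + 2/3 = -13/57 ≈ -0.22807)
((-8 + 5*(6 + a(-2, -2)))*(z - 73) - 74)**2 = ((-8 + 5*(6 + (-2 - 1*(-2))))*(-13/57 - 73) - 74)**2 = ((-8 + 5*(6 + (-2 + 2)))*(-4174/57) - 74)**2 = ((-8 + 5*(6 + 0))*(-4174/57) - 74)**2 = ((-8 + 5*6)*(-4174/57) - 74)**2 = ((-8 + 30)*(-4174/57) - 74)**2 = (22*(-4174/57) - 74)**2 = (-91828/57 - 74)**2 = (-96046/57)**2 = 9224834116/3249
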